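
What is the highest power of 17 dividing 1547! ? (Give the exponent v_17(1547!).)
v_17(1547!) = 96

Legendre's formula: v_p(n!) = Σ_{k ≥ 1} ⌊n / p^k⌋. For p = 17, n = 1547, the terms are:
  ⌊1547/17^1⌋ = ⌊1547/17⌋ = 91
  ⌊1547/17^2⌋ = ⌊1547/289⌋ = 5
(the next term ⌊1547/17^3⌋ = 0, terminating the sum). Summing: v_17(1547!) = 91 + 5 = 96.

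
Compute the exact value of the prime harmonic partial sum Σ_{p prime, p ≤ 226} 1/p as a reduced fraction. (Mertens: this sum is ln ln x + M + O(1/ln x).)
Σ 1/p = 718699639327957473429492425322377115938612460993073775465130392853544377727917042657991/367009731827331916465034565550136732339800312955331782619462457039988073311157667212930

π(226) = 48, so the primes ≤ 226 are [2, 3, 5, 7, 11, 13, 17, 19, 23, 29, 31, 37, 41, 43, 47, 53, 59, 61, 67, 71, 73, 79, 83, 89, 97, 101, 103, 107, 109, 113, 127, 131, 137, 139, 149, 151, 157, 163, 167, 173, 179, 181, 191, 193, 197, 199, 211, 223]. Summing 1/p over these primes: 718699639327957473429492425322377115938612460993073775465130392853544377727917042657991/367009731827331916465034565550136732339800312955331782619462457039988073311157667212930 ≈ 1.9583. Mertens estimate ln ln(226) + 0.2615 ≈ 1.9517.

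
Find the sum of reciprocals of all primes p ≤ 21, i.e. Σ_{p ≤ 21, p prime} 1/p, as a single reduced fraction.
Σ 1/p = 14117683/9699690

π(21) = 8, so the primes ≤ 21 are [2, 3, 5, 7, 11, 13, 17, 19]. Summing 1/p over these primes: 14117683/9699690 ≈ 1.4555. Mertens estimate ln ln(21) + 0.2615 ≈ 1.3748.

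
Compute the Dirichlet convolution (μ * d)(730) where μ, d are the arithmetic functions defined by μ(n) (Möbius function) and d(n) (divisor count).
(μ * d)(730) = 1

Divisors of 730: [1, 2, 5, 10, 73, 146, 365, 730]. For each d | 730:
  d = 1: μ(1) · d(730/1) = 1 · 8 = 8
  d = 2: μ(2) · d(730/2) = -1 · 4 = -4
  d = 5: μ(5) · d(730/5) = -1 · 4 = -4
  d = 10: μ(10) · d(730/10) = 1 · 2 = 2
  d = 73: μ(73) · d(730/73) = -1 · 4 = -4
  d = 146: μ(146) · d(730/146) = 1 · 2 = 2
  d = 365: μ(365) · d(730/365) = 1 · 2 = 2
  d = 730: μ(730) · d(730/730) = -1 · 1 = -1
Summing: (μ * d)(730) = 8 + -4 + -4 + 2 + -4 + 2 + 2 + -1 = 1.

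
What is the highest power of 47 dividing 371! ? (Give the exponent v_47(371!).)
v_47(371!) = 7

Legendre's formula: v_p(n!) = Σ_{k ≥ 1} ⌊n / p^k⌋. For p = 47, n = 371, the terms are:
  ⌊371/47^1⌋ = ⌊371/47⌋ = 7
(the next term ⌊371/47^2⌋ = 0, terminating the sum). Summing: v_47(371!) = 7 = 7.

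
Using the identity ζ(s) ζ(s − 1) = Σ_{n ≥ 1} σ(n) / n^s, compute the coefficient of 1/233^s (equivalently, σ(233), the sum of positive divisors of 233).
σ(233) = 234

In the product (Σ m^0/m^s)(Σ k / k^s) = Σ (Σ_{d | n} d) / n^s, the coefficient of 1/n^s is σ(n) = Σ_{d | n} d. For n = 233, divisors are [1, 233]; summing: σ(233) = 234.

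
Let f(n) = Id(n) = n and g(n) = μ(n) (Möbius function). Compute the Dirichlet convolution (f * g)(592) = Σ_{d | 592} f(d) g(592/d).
(Id * μ)(592) = 288

Divisors of 592: [1, 2, 4, 8, 16, 37, 74, 148, 296, 592]. For each d | 592:
  d = 1: Id(1) · μ(592/1) = 1 · 0 = 0
  d = 2: Id(2) · μ(592/2) = 2 · 0 = 0
  d = 4: Id(4) · μ(592/4) = 4 · 0 = 0
  d = 8: Id(8) · μ(592/8) = 8 · 1 = 8
  d = 16: Id(16) · μ(592/16) = 16 · -1 = -16
  d = 37: Id(37) · μ(592/37) = 37 · 0 = 0
  d = 74: Id(74) · μ(592/74) = 74 · 0 = 0
  d = 148: Id(148) · μ(592/148) = 148 · 0 = 0
  d = 296: Id(296) · μ(592/296) = 296 · -1 = -296
  d = 592: Id(592) · μ(592/592) = 592 · 1 = 592
Summing: (Id * μ)(592) = 0 + 0 + 0 + 8 + -16 + 0 + 0 + 0 + -296 + 592 = 288.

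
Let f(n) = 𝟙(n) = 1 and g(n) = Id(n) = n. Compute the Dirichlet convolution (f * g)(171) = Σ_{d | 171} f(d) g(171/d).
(𝟙 * Id)(171) = 260

Divisors of 171: [1, 3, 9, 19, 57, 171]. For each d | 171:
  d = 1: 𝟙(1) · Id(171/1) = 1 · 171 = 171
  d = 3: 𝟙(3) · Id(171/3) = 1 · 57 = 57
  d = 9: 𝟙(9) · Id(171/9) = 1 · 19 = 19
  d = 19: 𝟙(19) · Id(171/19) = 1 · 9 = 9
  d = 57: 𝟙(57) · Id(171/57) = 1 · 3 = 3
  d = 171: 𝟙(171) · Id(171/171) = 1 · 1 = 1
Summing: (𝟙 * Id)(171) = 171 + 57 + 19 + 9 + 3 + 1 = 260.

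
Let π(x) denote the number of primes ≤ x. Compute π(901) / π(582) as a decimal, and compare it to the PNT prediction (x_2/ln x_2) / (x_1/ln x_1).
π(901)/π(582) = 154/106 ≈ 1.4528;  PNT prediction ≈ 1.4487.

π(582) = 106 and π(901) = 154, so π(901)/π(582) ≈ 1.4528. The PNT-predicted ratio is (901/ln(901)) / (582/ln(582)) ≈ 1.4487. The two agree to within a few percent, as expected.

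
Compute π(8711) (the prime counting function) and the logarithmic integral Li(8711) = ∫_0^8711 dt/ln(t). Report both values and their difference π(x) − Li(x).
π(8711) = 1085;  Li(8711) ≈ 1105.15;  π(x) − Li(x) ≈ -20.15.

Direct count of primes ≤ 8711 gives π(8711) = 1085. Numerical evaluation of the logarithmic integral gives Li(8711) ≈ 1105.15. The difference π(x) − Li(x) ≈ -20.15 is typically negative for small/moderate x (Li(x) overestimates), though Littlewood's theorem shows this sign changes infinitely often.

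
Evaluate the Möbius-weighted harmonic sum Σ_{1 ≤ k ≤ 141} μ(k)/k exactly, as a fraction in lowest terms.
Σ μ(k)/k = -26068950431314638702419625135422559041799213864607621/3338215550199730022503077710549980019122111551066811030

Values of μ(k) for 1 ≤ k ≤ 141: μ(1) = 1, μ(2) = -1, μ(3) = -1, μ(5) = -1, μ(6) = 1, μ(7) = -1, μ(10) = 1, μ(11) = -1, μ(13) = -1, μ(14) = 1, μ(15) = 1, μ(17) = -1, μ(19) = -1, μ(21) = 1, μ(22) = 1, μ(23) = -1, μ(26) = 1, μ(29) = -1, μ(30) = -1, μ(31) = -1, μ(33) = 1, μ(34) = 1, μ(35) = 1, μ(37) = -1, μ(38) = 1, μ(39) = 1, μ(41) = -1, μ(42) = -1, μ(43) = -1, μ(46) = 1, μ(47) = -1, μ(51) = 1, μ(53) = -1, μ(55) = 1, μ(57) = 1, μ(58) = 1, μ(59) = -1, μ(61) = -1, μ(62) = 1, μ(65) = 1, μ(66) = -1, μ(67) = -1, μ(69) = 1, μ(70) = -1, μ(71) = -1, μ(73) = -1, μ(74) = 1, μ(77) = 1, μ(78) = -1, μ(79) = -1, μ(82) = 1, μ(83) = -1, μ(85) = 1, μ(86) = 1, μ(87) = 1, μ(89) = -1, μ(91) = 1, μ(93) = 1, μ(94) = 1, μ(95) = 1, μ(97) = -1, μ(101) = -1, μ(102) = -1, μ(103) = -1, μ(105) = -1, μ(106) = 1, μ(107) = -1, μ(109) = -1, μ(110) = -1, μ(111) = 1, μ(113) = -1, μ(114) = -1, μ(115) = 1, μ(118) = 1, μ(119) = 1, μ(122) = 1, μ(123) = 1, μ(127) = -1, μ(129) = 1, μ(130) = -1, μ(131) = -1, μ(133) = 1, μ(134) = 1, μ(137) = -1, μ(138) = -1, μ(139) = -1, μ(141) = 1, with μ = 0 on non-squarefree integers. Summing μ(k)/k for k where μ(k) ≠ 0 gives -26068950431314638702419625135422559041799213864607621/3338215550199730022503077710549980019122111551066811030 ≈ -0.0078. (PNT ⟺ this sum → 0 as n → ∞.)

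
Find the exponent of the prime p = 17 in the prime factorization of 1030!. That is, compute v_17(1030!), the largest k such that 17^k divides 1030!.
v_17(1030!) = 63

Legendre's formula: v_p(n!) = Σ_{k ≥ 1} ⌊n / p^k⌋. For p = 17, n = 1030, the terms are:
  ⌊1030/17^1⌋ = ⌊1030/17⌋ = 60
  ⌊1030/17^2⌋ = ⌊1030/289⌋ = 3
(the next term ⌊1030/17^3⌋ = 0, terminating the sum). Summing: v_17(1030!) = 60 + 3 = 63.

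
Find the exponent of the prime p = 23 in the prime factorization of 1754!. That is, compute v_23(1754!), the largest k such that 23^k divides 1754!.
v_23(1754!) = 79

Legendre's formula: v_p(n!) = Σ_{k ≥ 1} ⌊n / p^k⌋. For p = 23, n = 1754, the terms are:
  ⌊1754/23^1⌋ = ⌊1754/23⌋ = 76
  ⌊1754/23^2⌋ = ⌊1754/529⌋ = 3
(the next term ⌊1754/23^3⌋ = 0, terminating the sum). Summing: v_23(1754!) = 76 + 3 = 79.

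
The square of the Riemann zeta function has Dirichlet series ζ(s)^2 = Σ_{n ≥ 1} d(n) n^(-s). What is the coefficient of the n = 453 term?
d(453) = 4

ζ(s)^2 = (Σ 1/m^s)(Σ 1/k^s). The coefficient of 1/n^s in the product is the number of ordered pairs (m, k) with mk = n, which equals d(n). For n = 453, divisors are [1, 3, 151, 453], so d(453) = 4.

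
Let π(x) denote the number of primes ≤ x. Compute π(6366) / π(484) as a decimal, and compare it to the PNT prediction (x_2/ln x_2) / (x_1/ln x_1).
π(6366)/π(484) = 829/92 ≈ 9.0109;  PNT prediction ≈ 9.2836.

π(484) = 92 and π(6366) = 829, so π(6366)/π(484) ≈ 9.0109. The PNT-predicted ratio is (6366/ln(6366)) / (484/ln(484)) ≈ 9.2836. The two agree to within a few percent, as expected.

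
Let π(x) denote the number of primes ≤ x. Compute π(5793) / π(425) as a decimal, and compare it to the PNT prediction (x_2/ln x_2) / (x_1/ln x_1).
π(5793)/π(425) = 760/82 ≈ 9.2683;  PNT prediction ≈ 9.5210.

π(425) = 82 and π(5793) = 760, so π(5793)/π(425) ≈ 9.2683. The PNT-predicted ratio is (5793/ln(5793)) / (425/ln(425)) ≈ 9.5210. The two agree to within a few percent, as expected.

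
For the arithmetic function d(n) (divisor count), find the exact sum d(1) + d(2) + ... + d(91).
Σ_{n ≤ 91} d(n) = 429

Compute d(n) for each 1 ≤ n ≤ 91: d(1) = 1, d(2) = 2, d(3) = 2, d(4) = 3, d(5) = 2, d(6) = 4, d(7) = 2, d(8) = 4, d(9) = 3, d(10) = 4, d(11) = 2, d(12) = 6, d(13) = 2, d(14) = 4, d(15) = 4, d(16) = 5, d(17) = 2, d(18) = 6, d(19) = 2, d(20) = 6, d(21) = 4, d(22) = 4, d(23) = 2, d(24) = 8, d(25) = 3, d(26) = 4, d(27) = 4, d(28) = 6, d(29) = 2, d(30) = 8, d(31) = 2, d(32) = 6, d(33) = 4, d(34) = 4, d(35) = 4, d(36) = 9, d(37) = 2, d(38) = 4, d(39) = 4, d(40) = 8, d(41) = 2, d(42) = 8, d(43) = 2, d(44) = 6, d(45) = 6, d(46) = 4, d(47) = 2, d(48) = 10, d(49) = 3, d(50) = 6, d(51) = 4, d(52) = 6, d(53) = 2, d(54) = 8, d(55) = 4, d(56) = 8, d(57) = 4, d(58) = 4, d(59) = 2, d(60) = 12, d(61) = 2, d(62) = 4, d(63) = 6, d(64) = 7, d(65) = 4, d(66) = 8, d(67) = 2, d(68) = 6, d(69) = 4, d(70) = 8, d(71) = 2, d(72) = 12, d(73) = 2, d(74) = 4, d(75) = 6, d(76) = 6, d(77) = 4, d(78) = 8, d(79) = 2, d(80) = 10, d(81) = 5, d(82) = 4, d(83) = 2, d(84) = 12, d(85) = 4, d(86) = 4, d(87) = 4, d(88) = 8, d(89) = 2, d(90) = 12, d(91) = 4. Summing all 91 values: 429. (Dirichlet's divisor formula: Σ_{n ≤ x} d(n) = x ln(x) + (2γ − 1) x + O(√x). For x = 91, the asymptotic estimate is ≈ 424.54.)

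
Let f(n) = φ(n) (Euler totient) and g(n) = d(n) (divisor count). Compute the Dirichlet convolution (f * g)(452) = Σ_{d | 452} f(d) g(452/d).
(φ * d)(452) = 798

Divisors of 452: [1, 2, 4, 113, 226, 452]. For each d | 452:
  d = 1: φ(1) · d(452/1) = 1 · 6 = 6
  d = 2: φ(2) · d(452/2) = 1 · 4 = 4
  d = 4: φ(4) · d(452/4) = 2 · 2 = 4
  d = 113: φ(113) · d(452/113) = 112 · 3 = 336
  d = 226: φ(226) · d(452/226) = 112 · 2 = 224
  d = 452: φ(452) · d(452/452) = 224 · 1 = 224
Summing: (φ * d)(452) = 6 + 4 + 4 + 336 + 224 + 224 = 798.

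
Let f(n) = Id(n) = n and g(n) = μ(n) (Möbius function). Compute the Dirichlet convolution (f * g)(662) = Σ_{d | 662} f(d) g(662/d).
(Id * μ)(662) = 330

Divisors of 662: [1, 2, 331, 662]. For each d | 662:
  d = 1: Id(1) · μ(662/1) = 1 · 1 = 1
  d = 2: Id(2) · μ(662/2) = 2 · -1 = -2
  d = 331: Id(331) · μ(662/331) = 331 · -1 = -331
  d = 662: Id(662) · μ(662/662) = 662 · 1 = 662
Summing: (Id * μ)(662) = 1 + -2 + -331 + 662 = 330.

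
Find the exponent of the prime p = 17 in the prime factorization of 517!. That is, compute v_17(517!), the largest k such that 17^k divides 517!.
v_17(517!) = 31

Legendre's formula: v_p(n!) = Σ_{k ≥ 1} ⌊n / p^k⌋. For p = 17, n = 517, the terms are:
  ⌊517/17^1⌋ = ⌊517/17⌋ = 30
  ⌊517/17^2⌋ = ⌊517/289⌋ = 1
(the next term ⌊517/17^3⌋ = 0, terminating the sum). Summing: v_17(517!) = 30 + 1 = 31.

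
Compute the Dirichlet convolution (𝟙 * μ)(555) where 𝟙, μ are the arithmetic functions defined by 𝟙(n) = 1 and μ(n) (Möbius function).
(𝟙 * μ)(555) = 0

Divisors of 555: [1, 3, 5, 15, 37, 111, 185, 555]. For each d | 555:
  d = 1: 𝟙(1) · μ(555/1) = 1 · -1 = -1
  d = 3: 𝟙(3) · μ(555/3) = 1 · 1 = 1
  d = 5: 𝟙(5) · μ(555/5) = 1 · 1 = 1
  d = 15: 𝟙(15) · μ(555/15) = 1 · -1 = -1
  d = 37: 𝟙(37) · μ(555/37) = 1 · 1 = 1
  d = 111: 𝟙(111) · μ(555/111) = 1 · -1 = -1
  d = 185: 𝟙(185) · μ(555/185) = 1 · -1 = -1
  d = 555: 𝟙(555) · μ(555/555) = 1 · 1 = 1
Summing: (𝟙 * μ)(555) = -1 + 1 + 1 + -1 + 1 + -1 + -1 + 1 = 0.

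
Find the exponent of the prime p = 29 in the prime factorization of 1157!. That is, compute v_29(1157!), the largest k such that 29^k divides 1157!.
v_29(1157!) = 40

Legendre's formula: v_p(n!) = Σ_{k ≥ 1} ⌊n / p^k⌋. For p = 29, n = 1157, the terms are:
  ⌊1157/29^1⌋ = ⌊1157/29⌋ = 39
  ⌊1157/29^2⌋ = ⌊1157/841⌋ = 1
(the next term ⌊1157/29^3⌋ = 0, terminating the sum). Summing: v_29(1157!) = 39 + 1 = 40.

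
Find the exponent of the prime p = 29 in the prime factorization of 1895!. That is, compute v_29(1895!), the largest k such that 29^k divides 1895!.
v_29(1895!) = 67

Legendre's formula: v_p(n!) = Σ_{k ≥ 1} ⌊n / p^k⌋. For p = 29, n = 1895, the terms are:
  ⌊1895/29^1⌋ = ⌊1895/29⌋ = 65
  ⌊1895/29^2⌋ = ⌊1895/841⌋ = 2
(the next term ⌊1895/29^3⌋ = 0, terminating the sum). Summing: v_29(1895!) = 65 + 2 = 67.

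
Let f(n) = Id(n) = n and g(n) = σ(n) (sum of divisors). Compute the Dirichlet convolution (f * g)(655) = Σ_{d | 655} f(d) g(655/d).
(Id * σ)(655) = 2893

Divisors of 655: [1, 5, 131, 655]. For each d | 655:
  d = 1: Id(1) · σ(655/1) = 1 · 792 = 792
  d = 5: Id(5) · σ(655/5) = 5 · 132 = 660
  d = 131: Id(131) · σ(655/131) = 131 · 6 = 786
  d = 655: Id(655) · σ(655/655) = 655 · 1 = 655
Summing: (Id * σ)(655) = 792 + 660 + 786 + 655 = 2893.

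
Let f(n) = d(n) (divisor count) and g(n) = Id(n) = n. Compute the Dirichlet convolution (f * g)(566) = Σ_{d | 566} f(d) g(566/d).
(d * Id)(566) = 1140

Divisors of 566: [1, 2, 283, 566]. For each d | 566:
  d = 1: d(1) · Id(566/1) = 1 · 566 = 566
  d = 2: d(2) · Id(566/2) = 2 · 283 = 566
  d = 283: d(283) · Id(566/283) = 2 · 2 = 4
  d = 566: d(566) · Id(566/566) = 4 · 1 = 4
Summing: (d * Id)(566) = 566 + 566 + 4 + 4 = 1140.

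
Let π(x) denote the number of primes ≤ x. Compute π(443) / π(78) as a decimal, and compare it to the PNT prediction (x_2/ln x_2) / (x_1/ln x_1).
π(443)/π(78) = 86/21 ≈ 4.0952;  PNT prediction ≈ 4.0607.

π(78) = 21 and π(443) = 86, so π(443)/π(78) ≈ 4.0952. The PNT-predicted ratio is (443/ln(443)) / (78/ln(78)) ≈ 4.0607. The two agree to within a few percent, as expected.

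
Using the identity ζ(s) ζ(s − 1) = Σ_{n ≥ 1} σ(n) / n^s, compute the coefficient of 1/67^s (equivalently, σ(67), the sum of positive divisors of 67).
σ(67) = 68

In the product (Σ m^0/m^s)(Σ k / k^s) = Σ (Σ_{d | n} d) / n^s, the coefficient of 1/n^s is σ(n) = Σ_{d | n} d. For n = 67, divisors are [1, 67]; summing: σ(67) = 68.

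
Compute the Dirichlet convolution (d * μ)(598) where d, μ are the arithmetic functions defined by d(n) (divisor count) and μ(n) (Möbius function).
(d * μ)(598) = 1

Divisors of 598: [1, 2, 13, 23, 26, 46, 299, 598]. For each d | 598:
  d = 1: d(1) · μ(598/1) = 1 · -1 = -1
  d = 2: d(2) · μ(598/2) = 2 · 1 = 2
  d = 13: d(13) · μ(598/13) = 2 · 1 = 2
  d = 23: d(23) · μ(598/23) = 2 · 1 = 2
  d = 26: d(26) · μ(598/26) = 4 · -1 = -4
  d = 46: d(46) · μ(598/46) = 4 · -1 = -4
  d = 299: d(299) · μ(598/299) = 4 · -1 = -4
  d = 598: d(598) · μ(598/598) = 8 · 1 = 8
Summing: (d * μ)(598) = -1 + 2 + 2 + 2 + -4 + -4 + -4 + 8 = 1.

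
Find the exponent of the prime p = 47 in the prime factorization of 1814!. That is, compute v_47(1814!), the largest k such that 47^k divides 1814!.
v_47(1814!) = 38

Legendre's formula: v_p(n!) = Σ_{k ≥ 1} ⌊n / p^k⌋. For p = 47, n = 1814, the terms are:
  ⌊1814/47^1⌋ = ⌊1814/47⌋ = 38
(the next term ⌊1814/47^2⌋ = 0, terminating the sum). Summing: v_47(1814!) = 38 = 38.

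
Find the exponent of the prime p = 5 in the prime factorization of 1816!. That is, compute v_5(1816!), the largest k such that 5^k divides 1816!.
v_5(1816!) = 451

Legendre's formula: v_p(n!) = Σ_{k ≥ 1} ⌊n / p^k⌋. For p = 5, n = 1816, the terms are:
  ⌊1816/5^1⌋ = ⌊1816/5⌋ = 363
  ⌊1816/5^2⌋ = ⌊1816/25⌋ = 72
  ⌊1816/5^3⌋ = ⌊1816/125⌋ = 14
  ⌊1816/5^4⌋ = ⌊1816/625⌋ = 2
(the next term ⌊1816/5^5⌋ = 0, terminating the sum). Summing: v_5(1816!) = 363 + 72 + 14 + 2 = 451.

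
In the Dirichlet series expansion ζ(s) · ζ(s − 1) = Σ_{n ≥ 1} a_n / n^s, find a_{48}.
σ(48) = 124

In the product (Σ m^0/m^s)(Σ k / k^s) = Σ (Σ_{d | n} d) / n^s, the coefficient of 1/n^s is σ(n) = Σ_{d | n} d. For n = 48, divisors are [1, 2, 3, 4, 6, 8, 12, 16, 24, 48]; summing: σ(48) = 124.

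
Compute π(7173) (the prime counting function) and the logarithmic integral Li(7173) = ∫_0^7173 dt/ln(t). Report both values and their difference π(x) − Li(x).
π(7173) = 916;  Li(7173) ≈ 933.84;  π(x) − Li(x) ≈ -17.84.

Direct count of primes ≤ 7173 gives π(7173) = 916. Numerical evaluation of the logarithmic integral gives Li(7173) ≈ 933.84. The difference π(x) − Li(x) ≈ -17.84 is typically negative for small/moderate x (Li(x) overestimates), though Littlewood's theorem shows this sign changes infinitely often.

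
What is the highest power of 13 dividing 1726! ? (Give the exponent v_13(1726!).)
v_13(1726!) = 142

Legendre's formula: v_p(n!) = Σ_{k ≥ 1} ⌊n / p^k⌋. For p = 13, n = 1726, the terms are:
  ⌊1726/13^1⌋ = ⌊1726/13⌋ = 132
  ⌊1726/13^2⌋ = ⌊1726/169⌋ = 10
(the next term ⌊1726/13^3⌋ = 0, terminating the sum). Summing: v_13(1726!) = 132 + 10 = 142.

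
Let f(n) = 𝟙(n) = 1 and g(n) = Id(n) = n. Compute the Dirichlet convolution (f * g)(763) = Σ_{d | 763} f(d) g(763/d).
(𝟙 * Id)(763) = 880

Divisors of 763: [1, 7, 109, 763]. For each d | 763:
  d = 1: 𝟙(1) · Id(763/1) = 1 · 763 = 763
  d = 7: 𝟙(7) · Id(763/7) = 1 · 109 = 109
  d = 109: 𝟙(109) · Id(763/109) = 1 · 7 = 7
  d = 763: 𝟙(763) · Id(763/763) = 1 · 1 = 1
Summing: (𝟙 * Id)(763) = 763 + 109 + 7 + 1 = 880.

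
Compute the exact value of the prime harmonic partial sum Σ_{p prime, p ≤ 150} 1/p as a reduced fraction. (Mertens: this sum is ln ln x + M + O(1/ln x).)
Σ 1/p = 2815015614437565820654021455954100101477639621972021569177/1492182350939279320058875736615841068547583863326864530410

π(150) = 35, so the primes ≤ 150 are [2, 3, 5, 7, 11, 13, 17, 19, 23, 29, 31, 37, 41, 43, 47, 53, 59, 61, 67, 71, 73, 79, 83, 89, 97, 101, 103, 107, 109, 113, 127, 131, 137, 139, 149]. Summing 1/p over these primes: 2815015614437565820654021455954100101477639621972021569177/1492182350939279320058875736615841068547583863326864530410 ≈ 1.8865. Mertens estimate ln ln(150) + 0.2615 ≈ 1.8731.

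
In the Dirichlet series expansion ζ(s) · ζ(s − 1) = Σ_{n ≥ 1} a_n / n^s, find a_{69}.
σ(69) = 96

In the product (Σ m^0/m^s)(Σ k / k^s) = Σ (Σ_{d | n} d) / n^s, the coefficient of 1/n^s is σ(n) = Σ_{d | n} d. For n = 69, divisors are [1, 3, 23, 69]; summing: σ(69) = 96.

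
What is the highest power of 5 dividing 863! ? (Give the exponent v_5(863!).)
v_5(863!) = 213

Legendre's formula: v_p(n!) = Σ_{k ≥ 1} ⌊n / p^k⌋. For p = 5, n = 863, the terms are:
  ⌊863/5^1⌋ = ⌊863/5⌋ = 172
  ⌊863/5^2⌋ = ⌊863/25⌋ = 34
  ⌊863/5^3⌋ = ⌊863/125⌋ = 6
  ⌊863/5^4⌋ = ⌊863/625⌋ = 1
(the next term ⌊863/5^5⌋ = 0, terminating the sum). Summing: v_5(863!) = 172 + 34 + 6 + 1 = 213.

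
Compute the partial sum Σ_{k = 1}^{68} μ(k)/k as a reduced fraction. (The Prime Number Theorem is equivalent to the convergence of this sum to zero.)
Σ μ(k)/k = 1690811146852662245882/1309720258513377842646515

Values of μ(k) for 1 ≤ k ≤ 68: μ(1) = 1, μ(2) = -1, μ(3) = -1, μ(5) = -1, μ(6) = 1, μ(7) = -1, μ(10) = 1, μ(11) = -1, μ(13) = -1, μ(14) = 1, μ(15) = 1, μ(17) = -1, μ(19) = -1, μ(21) = 1, μ(22) = 1, μ(23) = -1, μ(26) = 1, μ(29) = -1, μ(30) = -1, μ(31) = -1, μ(33) = 1, μ(34) = 1, μ(35) = 1, μ(37) = -1, μ(38) = 1, μ(39) = 1, μ(41) = -1, μ(42) = -1, μ(43) = -1, μ(46) = 1, μ(47) = -1, μ(51) = 1, μ(53) = -1, μ(55) = 1, μ(57) = 1, μ(58) = 1, μ(59) = -1, μ(61) = -1, μ(62) = 1, μ(65) = 1, μ(66) = -1, μ(67) = -1, with μ = 0 on non-squarefree integers. Summing μ(k)/k for k where μ(k) ≠ 0 gives 1690811146852662245882/1309720258513377842646515 ≈ 0.0013. (PNT ⟺ this sum → 0 as n → ∞.)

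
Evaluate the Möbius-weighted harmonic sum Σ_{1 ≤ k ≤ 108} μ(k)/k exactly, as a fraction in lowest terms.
Σ μ(k)/k = -471587355397623908340013564541943736683/61104193276071414630466614650954086866535

Values of μ(k) for 1 ≤ k ≤ 108: μ(1) = 1, μ(2) = -1, μ(3) = -1, μ(5) = -1, μ(6) = 1, μ(7) = -1, μ(10) = 1, μ(11) = -1, μ(13) = -1, μ(14) = 1, μ(15) = 1, μ(17) = -1, μ(19) = -1, μ(21) = 1, μ(22) = 1, μ(23) = -1, μ(26) = 1, μ(29) = -1, μ(30) = -1, μ(31) = -1, μ(33) = 1, μ(34) = 1, μ(35) = 1, μ(37) = -1, μ(38) = 1, μ(39) = 1, μ(41) = -1, μ(42) = -1, μ(43) = -1, μ(46) = 1, μ(47) = -1, μ(51) = 1, μ(53) = -1, μ(55) = 1, μ(57) = 1, μ(58) = 1, μ(59) = -1, μ(61) = -1, μ(62) = 1, μ(65) = 1, μ(66) = -1, μ(67) = -1, μ(69) = 1, μ(70) = -1, μ(71) = -1, μ(73) = -1, μ(74) = 1, μ(77) = 1, μ(78) = -1, μ(79) = -1, μ(82) = 1, μ(83) = -1, μ(85) = 1, μ(86) = 1, μ(87) = 1, μ(89) = -1, μ(91) = 1, μ(93) = 1, μ(94) = 1, μ(95) = 1, μ(97) = -1, μ(101) = -1, μ(102) = -1, μ(103) = -1, μ(105) = -1, μ(106) = 1, μ(107) = -1, with μ = 0 on non-squarefree integers. Summing μ(k)/k for k where μ(k) ≠ 0 gives -471587355397623908340013564541943736683/61104193276071414630466614650954086866535 ≈ -0.0077. (PNT ⟺ this sum → 0 as n → ∞.)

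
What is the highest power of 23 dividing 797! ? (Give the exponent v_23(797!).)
v_23(797!) = 35

Legendre's formula: v_p(n!) = Σ_{k ≥ 1} ⌊n / p^k⌋. For p = 23, n = 797, the terms are:
  ⌊797/23^1⌋ = ⌊797/23⌋ = 34
  ⌊797/23^2⌋ = ⌊797/529⌋ = 1
(the next term ⌊797/23^3⌋ = 0, terminating the sum). Summing: v_23(797!) = 34 + 1 = 35.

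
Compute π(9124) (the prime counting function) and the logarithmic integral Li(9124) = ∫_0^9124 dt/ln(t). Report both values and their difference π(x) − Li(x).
π(9124) = 1130;  Li(9124) ≈ 1150.56;  π(x) − Li(x) ≈ -20.56.

Direct count of primes ≤ 9124 gives π(9124) = 1130. Numerical evaluation of the logarithmic integral gives Li(9124) ≈ 1150.56. The difference π(x) − Li(x) ≈ -20.56 is typically negative for small/moderate x (Li(x) overestimates), though Littlewood's theorem shows this sign changes infinitely often.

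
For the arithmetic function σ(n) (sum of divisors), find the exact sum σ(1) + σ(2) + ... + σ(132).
Σ_{n ≤ 132} σ(n) = 14431

Compute σ(n) for each 1 ≤ n ≤ 132: σ(1) = 1, σ(2) = 3, σ(3) = 4, σ(4) = 7, σ(5) = 6, σ(6) = 12, σ(7) = 8, σ(8) = 15, σ(9) = 13, σ(10) = 18, σ(11) = 12, σ(12) = 28, σ(13) = 14, σ(14) = 24, σ(15) = 24, σ(16) = 31, σ(17) = 18, σ(18) = 39, σ(19) = 20, σ(20) = 42, σ(21) = 32, σ(22) = 36, σ(23) = 24, σ(24) = 60, σ(25) = 31, σ(26) = 42, σ(27) = 40, σ(28) = 56, σ(29) = 30, σ(30) = 72, σ(31) = 32, σ(32) = 63, σ(33) = 48, σ(34) = 54, σ(35) = 48, σ(36) = 91, σ(37) = 38, σ(38) = 60, σ(39) = 56, σ(40) = 90, σ(41) = 42, σ(42) = 96, σ(43) = 44, σ(44) = 84, σ(45) = 78, σ(46) = 72, σ(47) = 48, σ(48) = 124, σ(49) = 57, σ(50) = 93, σ(51) = 72, σ(52) = 98, σ(53) = 54, σ(54) = 120, σ(55) = 72, σ(56) = 120, σ(57) = 80, σ(58) = 90, σ(59) = 60, σ(60) = 168, σ(61) = 62, σ(62) = 96, σ(63) = 104, σ(64) = 127, σ(65) = 84, σ(66) = 144, σ(67) = 68, σ(68) = 126, σ(69) = 96, σ(70) = 144, σ(71) = 72, σ(72) = 195, σ(73) = 74, σ(74) = 114, σ(75) = 124, σ(76) = 140, σ(77) = 96, σ(78) = 168, σ(79) = 80, σ(80) = 186, σ(81) = 121, σ(82) = 126, σ(83) = 84, σ(84) = 224, σ(85) = 108, σ(86) = 132, σ(87) = 120, σ(88) = 180, σ(89) = 90, σ(90) = 234, σ(91) = 112, σ(92) = 168, σ(93) = 128, σ(94) = 144, σ(95) = 120, σ(96) = 252, σ(97) = 98, σ(98) = 171, σ(99) = 156, σ(100) = 217, σ(101) = 102, σ(102) = 216, σ(103) = 104, σ(104) = 210, σ(105) = 192, σ(106) = 162, σ(107) = 108, σ(108) = 280, σ(109) = 110, σ(110) = 216, σ(111) = 152, σ(112) = 248, σ(113) = 114, σ(114) = 240, σ(115) = 144, σ(116) = 210, σ(117) = 182, σ(118) = 180, σ(119) = 144, σ(120) = 360, σ(121) = 133, σ(122) = 186, σ(123) = 168, σ(124) = 224, σ(125) = 156, σ(126) = 312, σ(127) = 128, σ(128) = 255, σ(129) = 176, σ(130) = 252, σ(131) = 132, σ(132) = 336. Summing all 132 values: 14431. (Average order: Σ_{n ≤ x} σ(n) ~ (π²/12) x². For x = 132, (π²/12)·132² ≈ 14330.67.)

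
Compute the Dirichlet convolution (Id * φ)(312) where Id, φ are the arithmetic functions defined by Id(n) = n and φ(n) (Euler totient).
(Id * φ)(312) = 2500

Divisors of 312: [1, 2, 3, 4, 6, 8, 12, 13, 24, 26, 39, 52, 78, 104, 156, 312]. For each d | 312:
  d = 1: Id(1) · φ(312/1) = 1 · 96 = 96
  d = 2: Id(2) · φ(312/2) = 2 · 48 = 96
  d = 3: Id(3) · φ(312/3) = 3 · 48 = 144
  d = 4: Id(4) · φ(312/4) = 4 · 24 = 96
  d = 6: Id(6) · φ(312/6) = 6 · 24 = 144
  d = 8: Id(8) · φ(312/8) = 8 · 24 = 192
  d = 12: Id(12) · φ(312/12) = 12 · 12 = 144
  d = 13: Id(13) · φ(312/13) = 13 · 8 = 104
  d = 24: Id(24) · φ(312/24) = 24 · 12 = 288
  d = 26: Id(26) · φ(312/26) = 26 · 4 = 104
  d = 39: Id(39) · φ(312/39) = 39 · 4 = 156
  d = 52: Id(52) · φ(312/52) = 52 · 2 = 104
  d = 78: Id(78) · φ(312/78) = 78 · 2 = 156
  d = 104: Id(104) · φ(312/104) = 104 · 2 = 208
  d = 156: Id(156) · φ(312/156) = 156 · 1 = 156
  d = 312: Id(312) · φ(312/312) = 312 · 1 = 312
Summing: (Id * φ)(312) = 96 + 96 + 144 + 96 + 144 + 192 + 144 + 104 + 288 + 104 + 156 + 104 + 156 + 208 + 156 + 312 = 2500.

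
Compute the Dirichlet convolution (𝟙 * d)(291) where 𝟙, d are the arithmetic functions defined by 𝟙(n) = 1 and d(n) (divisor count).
(𝟙 * d)(291) = 9

Divisors of 291: [1, 3, 97, 291]. For each d | 291:
  d = 1: 𝟙(1) · d(291/1) = 1 · 4 = 4
  d = 3: 𝟙(3) · d(291/3) = 1 · 2 = 2
  d = 97: 𝟙(97) · d(291/97) = 1 · 2 = 2
  d = 291: 𝟙(291) · d(291/291) = 1 · 1 = 1
Summing: (𝟙 * d)(291) = 4 + 2 + 2 + 1 = 9.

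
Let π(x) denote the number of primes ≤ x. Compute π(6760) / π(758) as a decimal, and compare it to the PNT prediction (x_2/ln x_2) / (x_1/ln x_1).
π(6760)/π(758) = 869/134 ≈ 6.4851;  PNT prediction ≈ 6.7054.

π(758) = 134 and π(6760) = 869, so π(6760)/π(758) ≈ 6.4851. The PNT-predicted ratio is (6760/ln(6760)) / (758/ln(758)) ≈ 6.7054. The two agree to within a few percent, as expected.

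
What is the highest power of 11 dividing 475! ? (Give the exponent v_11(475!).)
v_11(475!) = 46

Legendre's formula: v_p(n!) = Σ_{k ≥ 1} ⌊n / p^k⌋. For p = 11, n = 475, the terms are:
  ⌊475/11^1⌋ = ⌊475/11⌋ = 43
  ⌊475/11^2⌋ = ⌊475/121⌋ = 3
(the next term ⌊475/11^3⌋ = 0, terminating the sum). Summing: v_11(475!) = 43 + 3 = 46.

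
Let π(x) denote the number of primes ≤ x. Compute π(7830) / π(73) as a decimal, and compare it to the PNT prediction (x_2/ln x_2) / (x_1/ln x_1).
π(7830)/π(73) = 990/21 ≈ 47.1429;  PNT prediction ≈ 51.3284.

π(73) = 21 and π(7830) = 990, so π(7830)/π(73) ≈ 47.1429. The PNT-predicted ratio is (7830/ln(7830)) / (73/ln(73)) ≈ 51.3284. The two agree to within a few percent, as expected.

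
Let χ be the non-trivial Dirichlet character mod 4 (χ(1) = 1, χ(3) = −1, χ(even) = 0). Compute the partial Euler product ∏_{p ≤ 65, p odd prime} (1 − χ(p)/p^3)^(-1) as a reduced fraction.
∏ = 126115667482028600084463789626710364805572778792731/130156894276470431285217911893722225289762827141120

The odd primes p ≤ 65 are [3, 5, 7, 11, 13, 17, 19, 23, 29, 31, 37, 41, 43, 47, 53, 59, 61]. For each, χ(p) = 1 if p ≡ 1 mod 4, χ(p) = −1 if p ≡ 3 mod 4. Taking (1 − χ(p)/p^3)^(-1) = p^3/(p^3 − χ(p)): (1 − (-1)/3^3)^(-1) · (1 − (1)/5^3)^(-1) · (1 − (-1)/7^3)^(-1) · (1 − (-1)/11^3)^(-1) · (1 − (1)/13^3)^(-1) · (1 − (1)/17^3)^(-1) · (1 − (-1)/19^3)^(-1) · (1 − (-1)/23^3)^(-1) · (1 − (1)/29^3)^(-1) · (1 − (-1)/31^3)^(-1) · (1 − (1)/37^3)^(-1) · (1 − (1)/41^3)^(-1) · (1 − (-1)/43^3)^(-1) · (1 − (-1)/47^3)^(-1) · (1 − (1)/53^3)^(-1) · (1 − (-1)/59^3)^(-1) · (1 − (1)/61^3)^(-1) = 126115667482028600084463789626710364805572778792731/130156894276470431285217911893722225289762827141120.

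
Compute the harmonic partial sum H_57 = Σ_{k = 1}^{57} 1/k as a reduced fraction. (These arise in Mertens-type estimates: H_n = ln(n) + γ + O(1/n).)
H_57 = 253437484000080020709989/54749786241679275146400

Direct summation: H_57 = 1 + 1/2 + ... + 1/57. The least common denominator is lcm(1, ..., 57) = 164249358725037825439200; over this denominator the numerator is 164249358725037825439200 + 82124679362518912719600 + 54749786241679275146400 + 41062339681259456359800 + 32849871745007565087840 + 27374893120839637573200 + 23464194103576832205600 + 20531169840629728179900 + 18249928747226425048800 + 16424935872503782543920 + 14931759884094347767200 + 13687446560419818786600 + 12634566055772140418400 + 11732097051788416102800 + 10949957248335855029280 + 10265584920314864089950 + 9661726983825754437600 + 9124964373613212524400 + 8644703090791464496800 + 8212467936251891271960 + 7821398034525610735200 + 7465879942047173883600 + 7141276466305992410400 + 6843723280209909393300 + 6569974349001513017568 + 6317283027886070209200 + 6083309582408808349600 + 5866048525894208051400 + 5663770990518545704800 + 5474978624167927514640 + 5298366410485091143200 + 5132792460157432044975 + 4977253294698115922400 + 4830863491912877218800 + 4692838820715366441120 + 4562482186806606262200 + 4439171857433454741600 + 4322351545395732248400 + 4211522018590713472800 + 4106233968125945635980 + 4006081920122873791200 + 3910699017262805367600 + 3819752528489251754400 + 3732939971023586941800 + 3649985749445285009760 + 3570638233152996205200 + 3494667206915698413600 + 3421861640104954696650 + 3352027729082404600800 + 3284987174500756508784 + 3220575661275251479200 + 3158641513943035104600 + 3099044504245996706400 + 3041654791204404174800 + 2986351976818869553440 + 2933024262947104025700 + 2881567696930488165600 = 760312452000240062129967, so H_57 = 760312452000240062129967/164249358725037825439200; reducing by gcd(760312452000240062129967, 164249358725037825439200) = 3 gives 253437484000080020709989/54749786241679275146400 ≈ 4.62901. (The PNT-adjacent estimate ln(57) + γ ≈ 4.62027 matches within O(1/n).)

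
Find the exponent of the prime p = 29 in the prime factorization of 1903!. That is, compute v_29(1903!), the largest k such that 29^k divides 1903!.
v_29(1903!) = 67

Legendre's formula: v_p(n!) = Σ_{k ≥ 1} ⌊n / p^k⌋. For p = 29, n = 1903, the terms are:
  ⌊1903/29^1⌋ = ⌊1903/29⌋ = 65
  ⌊1903/29^2⌋ = ⌊1903/841⌋ = 2
(the next term ⌊1903/29^3⌋ = 0, terminating the sum). Summing: v_29(1903!) = 65 + 2 = 67.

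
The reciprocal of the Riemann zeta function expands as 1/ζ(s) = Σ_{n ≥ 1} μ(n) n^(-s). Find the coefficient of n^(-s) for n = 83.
μ(83) = -1

Factor n = 83 = 83. μ(n) = 0 if any exponent ≥ 2 (not squarefree); otherwise μ(n) = (−1)^{ω(n)} where ω(n) is the number of distinct prime factors. Applying: μ(83) = -1.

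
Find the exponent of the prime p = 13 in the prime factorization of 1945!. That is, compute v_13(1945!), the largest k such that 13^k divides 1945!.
v_13(1945!) = 160

Legendre's formula: v_p(n!) = Σ_{k ≥ 1} ⌊n / p^k⌋. For p = 13, n = 1945, the terms are:
  ⌊1945/13^1⌋ = ⌊1945/13⌋ = 149
  ⌊1945/13^2⌋ = ⌊1945/169⌋ = 11
(the next term ⌊1945/13^3⌋ = 0, terminating the sum). Summing: v_13(1945!) = 149 + 11 = 160.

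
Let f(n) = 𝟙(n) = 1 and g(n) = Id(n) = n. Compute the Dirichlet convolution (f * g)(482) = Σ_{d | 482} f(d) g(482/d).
(𝟙 * Id)(482) = 726

Divisors of 482: [1, 2, 241, 482]. For each d | 482:
  d = 1: 𝟙(1) · Id(482/1) = 1 · 482 = 482
  d = 2: 𝟙(2) · Id(482/2) = 1 · 241 = 241
  d = 241: 𝟙(241) · Id(482/241) = 1 · 2 = 2
  d = 482: 𝟙(482) · Id(482/482) = 1 · 1 = 1
Summing: (𝟙 * Id)(482) = 482 + 241 + 2 + 1 = 726.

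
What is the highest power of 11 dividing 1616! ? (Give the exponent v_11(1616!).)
v_11(1616!) = 160

Legendre's formula: v_p(n!) = Σ_{k ≥ 1} ⌊n / p^k⌋. For p = 11, n = 1616, the terms are:
  ⌊1616/11^1⌋ = ⌊1616/11⌋ = 146
  ⌊1616/11^2⌋ = ⌊1616/121⌋ = 13
  ⌊1616/11^3⌋ = ⌊1616/1331⌋ = 1
(the next term ⌊1616/11^4⌋ = 0, terminating the sum). Summing: v_11(1616!) = 146 + 13 + 1 = 160.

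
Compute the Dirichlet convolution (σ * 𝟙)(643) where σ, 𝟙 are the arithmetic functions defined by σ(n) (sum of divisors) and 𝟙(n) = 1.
(σ * 𝟙)(643) = 645

Divisors of 643: [1, 643]. For each d | 643:
  d = 1: σ(1) · 𝟙(643/1) = 1 · 1 = 1
  d = 643: σ(643) · 𝟙(643/643) = 644 · 1 = 644
Summing: (σ * 𝟙)(643) = 1 + 644 = 645.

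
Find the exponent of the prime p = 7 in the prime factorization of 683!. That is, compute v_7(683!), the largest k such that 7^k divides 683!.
v_7(683!) = 111

Legendre's formula: v_p(n!) = Σ_{k ≥ 1} ⌊n / p^k⌋. For p = 7, n = 683, the terms are:
  ⌊683/7^1⌋ = ⌊683/7⌋ = 97
  ⌊683/7^2⌋ = ⌊683/49⌋ = 13
  ⌊683/7^3⌋ = ⌊683/343⌋ = 1
(the next term ⌊683/7^4⌋ = 0, terminating the sum). Summing: v_7(683!) = 97 + 13 + 1 = 111.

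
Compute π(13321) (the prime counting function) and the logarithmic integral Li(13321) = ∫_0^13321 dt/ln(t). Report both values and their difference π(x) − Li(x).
π(13321) = 1581;  Li(13321) ≈ 1600.95;  π(x) − Li(x) ≈ -19.95.

Direct count of primes ≤ 13321 gives π(13321) = 1581. Numerical evaluation of the logarithmic integral gives Li(13321) ≈ 1600.95. The difference π(x) − Li(x) ≈ -19.95 is typically negative for small/moderate x (Li(x) overestimates), though Littlewood's theorem shows this sign changes infinitely often.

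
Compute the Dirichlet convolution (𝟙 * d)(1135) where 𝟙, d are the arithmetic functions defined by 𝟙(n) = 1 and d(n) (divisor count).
(𝟙 * d)(1135) = 9

Divisors of 1135: [1, 5, 227, 1135]. For each d | 1135:
  d = 1: 𝟙(1) · d(1135/1) = 1 · 4 = 4
  d = 5: 𝟙(5) · d(1135/5) = 1 · 2 = 2
  d = 227: 𝟙(227) · d(1135/227) = 1 · 2 = 2
  d = 1135: 𝟙(1135) · d(1135/1135) = 1 · 1 = 1
Summing: (𝟙 * d)(1135) = 4 + 2 + 2 + 1 = 9.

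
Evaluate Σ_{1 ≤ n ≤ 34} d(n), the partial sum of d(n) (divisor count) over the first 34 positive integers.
Σ_{n ≤ 34} d(n) = 127

Compute d(n) for each 1 ≤ n ≤ 34: d(1) = 1, d(2) = 2, d(3) = 2, d(4) = 3, d(5) = 2, d(6) = 4, d(7) = 2, d(8) = 4, d(9) = 3, d(10) = 4, d(11) = 2, d(12) = 6, d(13) = 2, d(14) = 4, d(15) = 4, d(16) = 5, d(17) = 2, d(18) = 6, d(19) = 2, d(20) = 6, d(21) = 4, d(22) = 4, d(23) = 2, d(24) = 8, d(25) = 3, d(26) = 4, d(27) = 4, d(28) = 6, d(29) = 2, d(30) = 8, d(31) = 2, d(32) = 6, d(33) = 4, d(34) = 4. Summing all 34 values: 127. (Dirichlet's divisor formula: Σ_{n ≤ x} d(n) = x ln(x) + (2γ − 1) x + O(√x). For x = 34, the asymptotic estimate is ≈ 125.15.)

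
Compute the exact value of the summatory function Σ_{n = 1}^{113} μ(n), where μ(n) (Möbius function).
Σ_{n ≤ 113} μ(n) = -5

Compute μ(n) for each 1 ≤ n ≤ 113: μ(1) = 1, μ(2) = -1, μ(3) = -1, μ(4) = 0, μ(5) = -1, μ(6) = 1, μ(7) = -1, μ(8) = 0, μ(9) = 0, μ(10) = 1, μ(11) = -1, μ(12) = 0, μ(13) = -1, μ(14) = 1, μ(15) = 1, μ(16) = 0, μ(17) = -1, μ(18) = 0, μ(19) = -1, μ(20) = 0, μ(21) = 1, μ(22) = 1, μ(23) = -1, μ(24) = 0, μ(25) = 0, μ(26) = 1, μ(27) = 0, μ(28) = 0, μ(29) = -1, μ(30) = -1, μ(31) = -1, μ(32) = 0, μ(33) = 1, μ(34) = 1, μ(35) = 1, μ(36) = 0, μ(37) = -1, μ(38) = 1, μ(39) = 1, μ(40) = 0, μ(41) = -1, μ(42) = -1, μ(43) = -1, μ(44) = 0, μ(45) = 0, μ(46) = 1, μ(47) = -1, μ(48) = 0, μ(49) = 0, μ(50) = 0, μ(51) = 1, μ(52) = 0, μ(53) = -1, μ(54) = 0, μ(55) = 1, μ(56) = 0, μ(57) = 1, μ(58) = 1, μ(59) = -1, μ(60) = 0, μ(61) = -1, μ(62) = 1, μ(63) = 0, μ(64) = 0, μ(65) = 1, μ(66) = -1, μ(67) = -1, μ(68) = 0, μ(69) = 1, μ(70) = -1, μ(71) = -1, μ(72) = 0, μ(73) = -1, μ(74) = 1, μ(75) = 0, μ(76) = 0, μ(77) = 1, μ(78) = -1, μ(79) = -1, μ(80) = 0, μ(81) = 0, μ(82) = 1, μ(83) = -1, μ(84) = 0, μ(85) = 1, μ(86) = 1, μ(87) = 1, μ(88) = 0, μ(89) = -1, μ(90) = 0, μ(91) = 1, μ(92) = 0, μ(93) = 1, μ(94) = 1, μ(95) = 1, μ(96) = 0, μ(97) = -1, μ(98) = 0, μ(99) = 0, μ(100) = 0, μ(101) = -1, μ(102) = -1, μ(103) = -1, μ(104) = 0, μ(105) = -1, μ(106) = 1, μ(107) = -1, μ(108) = 0, μ(109) = -1, μ(110) = -1, μ(111) = 1, μ(112) = 0, μ(113) = -1. Summing all 113 values: -5. (Mertens function M(x) = Σ_{n ≤ x} μ(n); on average M(x) should be small (PNT ⟺ M(x) = o(x)).)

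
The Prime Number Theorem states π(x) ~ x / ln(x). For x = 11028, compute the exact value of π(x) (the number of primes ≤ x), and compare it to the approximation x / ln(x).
π(11028) = 1337;  x/ln(x) ≈ 1184.76;  relative error ≈ 11.39%.

Directly count primes up to 11028: π(11028) = 1337. The PNT approximation gives 11028/ln(11028) ≈ 11028/9.30819 ≈ 1184.76. Relative error (π(x) − x/ln(x)) / π(x) ≈ 11.39%; the approximation is known to undercount slightly (Li(x) is a better estimate).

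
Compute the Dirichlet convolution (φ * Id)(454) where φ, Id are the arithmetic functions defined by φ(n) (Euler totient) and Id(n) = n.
(φ * Id)(454) = 1359

Divisors of 454: [1, 2, 227, 454]. For each d | 454:
  d = 1: φ(1) · Id(454/1) = 1 · 454 = 454
  d = 2: φ(2) · Id(454/2) = 1 · 227 = 227
  d = 227: φ(227) · Id(454/227) = 226 · 2 = 452
  d = 454: φ(454) · Id(454/454) = 226 · 1 = 226
Summing: (φ * Id)(454) = 454 + 227 + 452 + 226 = 1359.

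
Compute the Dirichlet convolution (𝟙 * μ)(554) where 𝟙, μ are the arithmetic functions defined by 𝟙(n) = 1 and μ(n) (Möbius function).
(𝟙 * μ)(554) = 0

Divisors of 554: [1, 2, 277, 554]. For each d | 554:
  d = 1: 𝟙(1) · μ(554/1) = 1 · 1 = 1
  d = 2: 𝟙(2) · μ(554/2) = 1 · -1 = -1
  d = 277: 𝟙(277) · μ(554/277) = 1 · -1 = -1
  d = 554: 𝟙(554) · μ(554/554) = 1 · 1 = 1
Summing: (𝟙 * μ)(554) = 1 + -1 + -1 + 1 = 0.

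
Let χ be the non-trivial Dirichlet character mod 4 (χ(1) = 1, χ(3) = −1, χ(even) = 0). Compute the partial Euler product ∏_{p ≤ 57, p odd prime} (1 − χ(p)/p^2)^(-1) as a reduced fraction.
∏ = 6080498115610191266973991/6635764829241999360000000

The odd primes p ≤ 57 are [3, 5, 7, 11, 13, 17, 19, 23, 29, 31, 37, 41, 43, 47, 53]. For each, χ(p) = 1 if p ≡ 1 mod 4, χ(p) = −1 if p ≡ 3 mod 4. Taking (1 − χ(p)/p^2)^(-1) = p^2/(p^2 − χ(p)): (1 − (-1)/3^2)^(-1) · (1 − (1)/5^2)^(-1) · (1 − (-1)/7^2)^(-1) · (1 − (-1)/11^2)^(-1) · (1 − (1)/13^2)^(-1) · (1 − (1)/17^2)^(-1) · (1 − (-1)/19^2)^(-1) · (1 − (-1)/23^2)^(-1) · (1 − (1)/29^2)^(-1) · (1 − (-1)/31^2)^(-1) · (1 − (1)/37^2)^(-1) · (1 − (1)/41^2)^(-1) · (1 − (-1)/43^2)^(-1) · (1 − (-1)/47^2)^(-1) · (1 − (1)/53^2)^(-1) = 6080498115610191266973991/6635764829241999360000000.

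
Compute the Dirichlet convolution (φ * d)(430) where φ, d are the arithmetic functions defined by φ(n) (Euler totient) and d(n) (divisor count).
(φ * d)(430) = 792

Divisors of 430: [1, 2, 5, 10, 43, 86, 215, 430]. For each d | 430:
  d = 1: φ(1) · d(430/1) = 1 · 8 = 8
  d = 2: φ(2) · d(430/2) = 1 · 4 = 4
  d = 5: φ(5) · d(430/5) = 4 · 4 = 16
  d = 10: φ(10) · d(430/10) = 4 · 2 = 8
  d = 43: φ(43) · d(430/43) = 42 · 4 = 168
  d = 86: φ(86) · d(430/86) = 42 · 2 = 84
  d = 215: φ(215) · d(430/215) = 168 · 2 = 336
  d = 430: φ(430) · d(430/430) = 168 · 1 = 168
Summing: (φ * d)(430) = 8 + 4 + 16 + 8 + 168 + 84 + 336 + 168 = 792.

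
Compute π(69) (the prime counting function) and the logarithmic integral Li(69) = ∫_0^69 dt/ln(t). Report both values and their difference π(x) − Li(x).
π(69) = 19;  Li(69) ≈ 23.13;  π(x) − Li(x) ≈ -4.13.

Direct count of primes ≤ 69 gives π(69) = 19. Numerical evaluation of the logarithmic integral gives Li(69) ≈ 23.13. The difference π(x) − Li(x) ≈ -4.13 is typically negative for small/moderate x (Li(x) overestimates), though Littlewood's theorem shows this sign changes infinitely often.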